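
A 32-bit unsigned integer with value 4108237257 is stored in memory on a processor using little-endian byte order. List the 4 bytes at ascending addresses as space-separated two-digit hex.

C9 B9 DE F4

4108237257 in hexadecimal, padded to 32 bits, is 0xF4DEB9C9.
Split into bytes (most-significant first): F4 DE B9 C9.
In little-endian order the low byte comes first in memory.
So at ascending addresses the bytes are C9 B9 DE F4.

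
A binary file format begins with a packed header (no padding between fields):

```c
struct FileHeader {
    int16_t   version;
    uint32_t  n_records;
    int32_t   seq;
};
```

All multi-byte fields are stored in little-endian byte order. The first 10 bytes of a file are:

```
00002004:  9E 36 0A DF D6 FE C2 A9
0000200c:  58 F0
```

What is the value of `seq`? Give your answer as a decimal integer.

`seq` follows `version` (2 B), `n_records` (4 B), so it starts at offset 2 + 4 = 6 and occupies 4 bytes.
Bytes at offsets 6..9: C2 A9 58 F0.
Little-endian: lowest address holds the least-significant byte.
Reassemble most-significant byte first: F0 58 A9 C2 → 0xF058A9C2.
Top bit is set, so as a signed 32-bit value this is 0xF058A9C2 − 2^32 = -262624830.

-262624830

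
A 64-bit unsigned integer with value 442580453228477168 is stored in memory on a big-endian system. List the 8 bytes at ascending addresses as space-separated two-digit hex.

06 24 5C 93 CB 36 FA F0

442580453228477168 in hexadecimal, padded to 64 bits, is 0x06245C93CB36FAF0.
Split into bytes (most-significant first): 06 24 5C 93 CB 36 FA F0.
Big-endian stores the most-significant byte at the lowest address.
So the memory order matches the most-significant-first order: 06 24 5C 93 CB 36 FA F0.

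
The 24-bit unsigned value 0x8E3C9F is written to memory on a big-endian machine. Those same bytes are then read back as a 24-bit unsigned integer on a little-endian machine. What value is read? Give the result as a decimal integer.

10435726

Stored big-endian, the bytes at ascending addresses are 8E 3C 9F.
Read back as little-endian, the first byte is least significant, giving 0x9F3C8E.
0x9F3C8E = 10435726.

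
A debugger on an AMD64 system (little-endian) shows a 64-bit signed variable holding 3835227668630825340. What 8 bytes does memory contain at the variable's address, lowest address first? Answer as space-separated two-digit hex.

3835227668630825340 in hexadecimal, padded to 64 bits, is 0x3539773EA57D697C.
Split into bytes (most-significant first): 35 39 77 3E A5 7D 69 7C.
Little-endian stores the least-significant byte at the lowest address.
So at ascending addresses the bytes are 7C 69 7D A5 3E 77 39 35.

7C 69 7D A5 3E 77 39 35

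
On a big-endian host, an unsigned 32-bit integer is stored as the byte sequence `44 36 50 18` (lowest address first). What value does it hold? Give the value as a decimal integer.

1144410136

Big-endian stores the most-significant byte at the lowest address.
The bytes are already most-significant first: 0x44365018.
0x44365018 = 1144410136.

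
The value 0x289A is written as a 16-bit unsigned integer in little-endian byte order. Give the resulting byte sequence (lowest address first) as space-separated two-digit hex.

Split into bytes (most-significant first): 28 9A.
Little-endian: lowest address holds the least-significant byte.
So at ascending addresses the bytes are 9A 28.

9A 28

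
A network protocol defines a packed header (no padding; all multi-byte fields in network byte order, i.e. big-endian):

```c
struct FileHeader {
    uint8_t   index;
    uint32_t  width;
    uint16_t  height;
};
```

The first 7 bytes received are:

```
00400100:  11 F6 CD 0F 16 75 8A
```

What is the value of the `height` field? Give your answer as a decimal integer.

`height` follows `index` (1 B), `width` (4 B), so it starts at offset 1 + 4 = 5 and occupies 2 bytes.
Bytes at offsets 5..6: 75 8A.
In big-endian order the high byte comes first in memory.
The bytes are already most-significant first: 0x758A.
0x758A = 30090.

30090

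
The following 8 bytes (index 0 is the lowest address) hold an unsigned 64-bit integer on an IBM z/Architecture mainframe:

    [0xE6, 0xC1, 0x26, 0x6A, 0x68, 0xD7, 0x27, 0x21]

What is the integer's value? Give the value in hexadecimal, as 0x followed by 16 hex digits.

0xE6C1266A68D72721

Big-endian stores the most-significant byte at the lowest address.
The bytes are already most-significant first: 0xE6C1266A68D72721.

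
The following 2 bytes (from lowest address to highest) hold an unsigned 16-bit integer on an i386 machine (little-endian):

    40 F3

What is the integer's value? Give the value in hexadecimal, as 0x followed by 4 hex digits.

0xF340

In little-endian order the low byte comes first in memory.
Reassemble most-significant byte first: F3 40 → 0xF340.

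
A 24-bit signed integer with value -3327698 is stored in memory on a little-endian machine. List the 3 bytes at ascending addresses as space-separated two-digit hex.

2E 39 CD

Two's complement of -3327698 in 24 bits: 3327698 = 0x32C6D2; invert → 0xCD392D; add 1 → 0xCD392E.
Split into bytes (most-significant first): CD 39 2E.
In little-endian order the low byte comes first in memory.
So at ascending addresses the bytes are 2E 39 CD.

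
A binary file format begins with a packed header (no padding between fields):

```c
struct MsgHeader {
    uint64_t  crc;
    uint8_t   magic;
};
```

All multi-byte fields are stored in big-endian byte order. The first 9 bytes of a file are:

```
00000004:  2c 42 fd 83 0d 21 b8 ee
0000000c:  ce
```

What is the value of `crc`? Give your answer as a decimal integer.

`crc` is the first field, at byte offset 0, occupying 8 bytes.
Bytes at offsets 0..7: 2C 42 FD 83 0D 21 B8 EE.
Big-endian: lowest address holds the most-significant byte.
The bytes are already most-significant first: 0x2C42FD830D21B8EE.
0x2C42FD830D21B8EE = 3189390225434589422.

3189390225434589422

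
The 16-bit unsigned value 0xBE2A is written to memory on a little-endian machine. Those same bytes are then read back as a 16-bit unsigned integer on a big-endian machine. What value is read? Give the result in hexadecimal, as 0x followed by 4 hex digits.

0x2ABE

Stored little-endian, the bytes at ascending addresses are 2A BE.
Read back as big-endian, the last byte is least significant, giving 0x2ABE.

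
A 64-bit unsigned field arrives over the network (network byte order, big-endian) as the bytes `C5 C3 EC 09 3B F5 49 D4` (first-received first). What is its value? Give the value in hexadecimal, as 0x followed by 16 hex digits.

Big-endian: lowest address holds the most-significant byte.
The bytes are already most-significant first: 0xC5C3EC093BF549D4.

0xC5C3EC093BF549D4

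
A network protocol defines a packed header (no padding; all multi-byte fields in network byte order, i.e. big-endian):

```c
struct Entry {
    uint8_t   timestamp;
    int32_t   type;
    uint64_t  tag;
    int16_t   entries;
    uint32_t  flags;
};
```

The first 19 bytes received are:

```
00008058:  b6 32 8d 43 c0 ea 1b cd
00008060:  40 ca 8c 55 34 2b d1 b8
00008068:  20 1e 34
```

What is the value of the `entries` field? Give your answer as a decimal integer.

`entries` follows `timestamp` (1 B), `type` (4 B), `tag` (8 B), so it starts at offset 1 + 4 + 8 = 13 and occupies 2 bytes.
Bytes at offsets 13..14: 2B D1.
Big-endian stores the most-significant byte at the lowest address.
The bytes are already most-significant first: 0x2BD1.
0x2BD1 = 11217.

11217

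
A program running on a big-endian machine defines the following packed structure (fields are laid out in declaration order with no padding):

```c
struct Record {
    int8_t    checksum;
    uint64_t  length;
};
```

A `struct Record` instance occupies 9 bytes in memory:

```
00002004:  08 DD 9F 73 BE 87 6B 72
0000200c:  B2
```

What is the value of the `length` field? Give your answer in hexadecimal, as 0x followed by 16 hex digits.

`length` follows `checksum` (1 byte), so it starts at byte offset 1 and occupies 8 bytes.
Bytes at offsets 1..8: DD 9F 73 BE 87 6B 72 B2.
In big-endian order the high byte comes first in memory.
The bytes are already most-significant first: 0xDD9F73BE876B72B2.

0xDD9F73BE876B72B2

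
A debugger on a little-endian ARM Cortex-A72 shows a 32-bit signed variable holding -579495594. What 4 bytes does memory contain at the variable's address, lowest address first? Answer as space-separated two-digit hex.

Two's complement of -579495594 in 32 bits: 579495594 = 0x228A66AA; invert → 0xDD759955; add 1 → 0xDD759956.
Split into bytes (most-significant first): DD 75 99 56.
Little-endian: lowest address holds the least-significant byte.
So at ascending addresses the bytes are 56 99 75 DD.

56 99 75 DD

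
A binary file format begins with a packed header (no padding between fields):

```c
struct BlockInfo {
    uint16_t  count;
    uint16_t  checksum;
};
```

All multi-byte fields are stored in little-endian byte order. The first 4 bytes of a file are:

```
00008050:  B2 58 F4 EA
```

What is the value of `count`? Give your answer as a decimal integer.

`count` is the first field, at byte offset 0, occupying 2 bytes.
Bytes at offsets 0..1: B2 58.
Little-endian: lowest address holds the least-significant byte.
Reassemble most-significant byte first: 58 B2 → 0x58B2.
0x58B2 = 22706.

22706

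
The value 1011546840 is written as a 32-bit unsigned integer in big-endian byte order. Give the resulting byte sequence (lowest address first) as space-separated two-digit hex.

3C 4A FA D8

1011546840 in hexadecimal, padded to 32 bits, is 0x3C4AFAD8.
Split into bytes (most-significant first): 3C 4A FA D8.
Big-endian: lowest address holds the most-significant byte.
So the memory order matches the most-significant-first order: 3C 4A FA D8.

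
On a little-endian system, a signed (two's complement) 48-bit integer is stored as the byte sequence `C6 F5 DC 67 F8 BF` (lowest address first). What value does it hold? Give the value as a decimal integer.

Little-endian stores the least-significant byte at the lowest address.
Reassemble most-significant byte first: BF F8 67 DC F5 C6 → 0xBFF867DCF5C6.
Top bit is set, so as a signed 48-bit value this is 0xBFF867DCF5C6 − 2^48 = -70401361381946.

-70401361381946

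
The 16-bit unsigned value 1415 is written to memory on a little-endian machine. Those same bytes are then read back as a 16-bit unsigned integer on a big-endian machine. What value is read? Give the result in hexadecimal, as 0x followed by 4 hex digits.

1415 in 16-bit hexadecimal is 0x0587.
Stored little-endian, the bytes at ascending addresses are 87 05.
Read back as big-endian, the last byte is least significant, giving 0x8705.

0x8705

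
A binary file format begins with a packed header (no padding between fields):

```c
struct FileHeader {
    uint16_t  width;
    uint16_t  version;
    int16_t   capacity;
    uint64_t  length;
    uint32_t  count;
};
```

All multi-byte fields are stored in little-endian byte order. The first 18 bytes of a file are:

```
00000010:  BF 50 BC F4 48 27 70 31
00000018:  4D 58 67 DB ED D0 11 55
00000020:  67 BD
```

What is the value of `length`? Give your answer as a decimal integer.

15054930366279004528

`length` follows `width` (2 B), `version` (2 B), `capacity` (2 B), so it starts at offset 2 + 2 + 2 = 6 and occupies 8 bytes.
Bytes at offsets 6..13: 70 31 4D 58 67 DB ED D0.
In little-endian order the low byte comes first in memory.
Reassemble most-significant byte first: D0 ED DB 67 58 4D 31 70 → 0xD0EDDB67584D3170.
0xD0EDDB67584D3170 = 15054930366279004528.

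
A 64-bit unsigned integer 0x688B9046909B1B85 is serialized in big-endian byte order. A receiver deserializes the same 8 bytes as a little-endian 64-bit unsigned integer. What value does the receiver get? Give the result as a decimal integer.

9591430875377077096

Stored big-endian, the bytes at ascending addresses are 68 8B 90 46 90 9B 1B 85.
Read back as little-endian, the first byte is least significant, giving 0x851B9B9046908B68.
0x851B9B9046908B68 = 9591430875377077096.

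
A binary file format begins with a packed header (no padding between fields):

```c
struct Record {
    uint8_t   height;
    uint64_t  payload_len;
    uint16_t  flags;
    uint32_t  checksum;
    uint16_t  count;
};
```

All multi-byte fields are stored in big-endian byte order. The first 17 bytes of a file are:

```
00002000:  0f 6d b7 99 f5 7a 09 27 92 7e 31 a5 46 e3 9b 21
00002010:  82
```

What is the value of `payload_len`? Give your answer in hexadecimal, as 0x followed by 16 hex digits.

0x6DB799F57A092792

`payload_len` follows `height` (1 byte), so it starts at byte offset 1 and occupies 8 bytes.
Bytes at offsets 1..8: 6D B7 99 F5 7A 09 27 92.
Big-endian stores the most-significant byte at the lowest address.
The bytes are already most-significant first: 0x6DB799F57A092792.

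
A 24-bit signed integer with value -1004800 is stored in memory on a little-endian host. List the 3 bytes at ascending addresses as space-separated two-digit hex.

Two's complement of -1004800 in 24 bits: 1004800 = 0x0F5500; invert → 0xF0AAFF; add 1 → 0xF0AB00.
Split into bytes (most-significant first): F0 AB 00.
Little-endian stores the least-significant byte at the lowest address.
So at ascending addresses the bytes are 00 AB F0.

00 AB F0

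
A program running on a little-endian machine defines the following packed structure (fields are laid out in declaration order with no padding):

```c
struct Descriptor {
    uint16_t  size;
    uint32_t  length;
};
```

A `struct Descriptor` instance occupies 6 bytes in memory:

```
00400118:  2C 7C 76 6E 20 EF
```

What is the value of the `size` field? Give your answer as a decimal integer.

31788

`size` is the first field, at byte offset 0, occupying 2 bytes.
Bytes at offsets 0..1: 2C 7C.
Little-endian stores the least-significant byte at the lowest address.
Reassemble most-significant byte first: 7C 2C → 0x7C2C.
0x7C2C = 31788.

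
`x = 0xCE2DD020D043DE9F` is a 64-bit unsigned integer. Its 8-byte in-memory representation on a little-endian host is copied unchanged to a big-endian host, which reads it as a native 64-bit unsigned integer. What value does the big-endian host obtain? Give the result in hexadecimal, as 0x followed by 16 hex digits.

Stored little-endian, the bytes at ascending addresses are 9F DE 43 D0 20 D0 2D CE.
Read back as big-endian, the last byte is least significant, giving 0x9FDE43D020D02DCE.

0x9FDE43D020D02DCE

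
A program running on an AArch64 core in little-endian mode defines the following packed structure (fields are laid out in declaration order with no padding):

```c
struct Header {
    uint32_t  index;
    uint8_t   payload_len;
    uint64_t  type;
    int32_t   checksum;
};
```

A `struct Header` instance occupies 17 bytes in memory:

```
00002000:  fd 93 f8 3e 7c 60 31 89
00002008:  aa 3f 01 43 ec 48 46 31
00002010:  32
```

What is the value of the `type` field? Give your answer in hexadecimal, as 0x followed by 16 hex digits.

`type` follows `index` (4 B), `payload_len` (1 B), so it starts at offset 4 + 1 = 5 and occupies 8 bytes.
Bytes at offsets 5..12: 60 31 89 AA 3F 01 43 EC.
In little-endian order the low byte comes first in memory.
Reassemble most-significant byte first: EC 43 01 3F AA 89 31 60 → 0xEC43013FAA893160.

0xEC43013FAA893160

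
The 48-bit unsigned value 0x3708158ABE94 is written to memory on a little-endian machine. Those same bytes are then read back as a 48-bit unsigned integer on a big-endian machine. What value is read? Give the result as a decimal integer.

163546081331255

Stored little-endian, the bytes at ascending addresses are 94 BE 8A 15 08 37.
Read back as big-endian, the last byte is least significant, giving 0x94BE8A150837.
0x94BE8A150837 = 163546081331255.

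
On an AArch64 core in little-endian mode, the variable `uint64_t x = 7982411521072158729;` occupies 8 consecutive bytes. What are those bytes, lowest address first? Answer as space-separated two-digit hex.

7982411521072158729 in hexadecimal, padded to 64 bits, is 0x6EC738FC5C7DD809.
Split into bytes (most-significant first): 6E C7 38 FC 5C 7D D8 09.
Little-endian: lowest address holds the least-significant byte.
So at ascending addresses the bytes are 09 D8 7D 5C FC 38 C7 6E.

09 D8 7D 5C FC 38 C7 6E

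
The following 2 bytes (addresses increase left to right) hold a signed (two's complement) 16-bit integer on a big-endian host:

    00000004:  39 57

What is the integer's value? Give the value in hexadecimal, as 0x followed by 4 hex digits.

Big-endian stores the most-significant byte at the lowest address.
The bytes are already most-significant first: 0x3957.

0x3957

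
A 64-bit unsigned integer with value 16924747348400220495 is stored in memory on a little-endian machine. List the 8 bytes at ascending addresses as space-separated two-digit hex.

16924747348400220495 in hexadecimal, padded to 64 bits, is 0xEAE0C80ACEA1294F.
Split into bytes (most-significant first): EA E0 C8 0A CE A1 29 4F.
In little-endian order the low byte comes first in memory.
So at ascending addresses the bytes are 4F 29 A1 CE 0A C8 E0 EA.

4F 29 A1 CE 0A C8 E0 EA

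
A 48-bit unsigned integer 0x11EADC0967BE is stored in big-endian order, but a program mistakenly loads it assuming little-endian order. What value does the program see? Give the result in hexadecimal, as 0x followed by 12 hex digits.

0xBE6709DCEA11

Stored big-endian, the bytes at ascending addresses are 11 EA DC 09 67 BE.
Read back as little-endian, the first byte is least significant, giving 0xBE6709DCEA11.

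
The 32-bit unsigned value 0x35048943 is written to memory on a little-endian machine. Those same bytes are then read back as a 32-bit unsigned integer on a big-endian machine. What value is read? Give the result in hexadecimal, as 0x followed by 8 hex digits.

0x43890435

Stored little-endian, the bytes at ascending addresses are 43 89 04 35.
Read back as big-endian, the last byte is least significant, giving 0x43890435.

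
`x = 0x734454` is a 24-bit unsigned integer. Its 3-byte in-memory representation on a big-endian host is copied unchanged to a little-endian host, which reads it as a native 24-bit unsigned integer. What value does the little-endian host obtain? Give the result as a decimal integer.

Stored big-endian, the bytes at ascending addresses are 73 44 54.
Read back as little-endian, the first byte is least significant, giving 0x544473.
0x544473 = 5522547.

5522547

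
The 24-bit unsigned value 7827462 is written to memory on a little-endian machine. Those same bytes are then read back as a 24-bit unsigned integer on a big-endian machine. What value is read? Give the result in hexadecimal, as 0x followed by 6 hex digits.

0x067077

7827462 in 24-bit hexadecimal is 0x777006.
Stored little-endian, the bytes at ascending addresses are 06 70 77.
Read back as big-endian, the last byte is least significant, giving 0x067077.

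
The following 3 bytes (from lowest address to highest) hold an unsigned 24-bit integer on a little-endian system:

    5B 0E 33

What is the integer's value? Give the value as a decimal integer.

Little-endian: lowest address holds the least-significant byte.
Reassemble most-significant byte first: 33 0E 5B → 0x330E5B.
0x330E5B = 3346011.

3346011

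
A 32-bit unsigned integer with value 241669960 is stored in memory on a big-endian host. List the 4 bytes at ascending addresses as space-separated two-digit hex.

241669960 in hexadecimal, padded to 32 bits, is 0x0E679748.
Split into bytes (most-significant first): 0E 67 97 48.
Big-endian stores the most-significant byte at the lowest address.
So the memory order matches the most-significant-first order: 0E 67 97 48.

0E 67 97 48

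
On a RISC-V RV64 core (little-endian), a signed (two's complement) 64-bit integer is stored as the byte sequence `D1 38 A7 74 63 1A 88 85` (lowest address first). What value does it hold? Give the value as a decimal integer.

Little-endian: lowest address holds the least-significant byte.
Reassemble most-significant byte first: 85 88 1A 63 74 A7 38 D1 → 0x85881A6374A738D1.
Top bit is set, so as a signed 64-bit value this is 0x85881A6374A738D1 − 2^64 = -8824774455371286319.

-8824774455371286319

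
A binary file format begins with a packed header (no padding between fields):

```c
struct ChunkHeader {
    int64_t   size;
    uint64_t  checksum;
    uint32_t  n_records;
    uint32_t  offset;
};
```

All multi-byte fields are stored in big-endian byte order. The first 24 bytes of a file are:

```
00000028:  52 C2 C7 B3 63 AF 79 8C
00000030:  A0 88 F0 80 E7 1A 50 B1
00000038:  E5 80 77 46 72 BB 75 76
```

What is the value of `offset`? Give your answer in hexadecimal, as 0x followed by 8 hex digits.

`offset` follows `size` (8 B), `checksum` (8 B), `n_records` (4 B), so it starts at offset 8 + 8 + 4 = 20 and occupies 4 bytes.
Bytes at offsets 20..23: 72 BB 75 76.
In big-endian order the high byte comes first in memory.
The bytes are already most-significant first: 0x72BB7576.

0x72BB7576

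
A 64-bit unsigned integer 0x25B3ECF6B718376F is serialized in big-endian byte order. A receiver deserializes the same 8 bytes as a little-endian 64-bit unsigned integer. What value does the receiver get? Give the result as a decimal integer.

8013901240329876261

Stored big-endian, the bytes at ascending addresses are 25 B3 EC F6 B7 18 37 6F.
Read back as little-endian, the first byte is least significant, giving 0x6F3718B7F6ECB325.
0x6F3718B7F6ECB325 = 8013901240329876261.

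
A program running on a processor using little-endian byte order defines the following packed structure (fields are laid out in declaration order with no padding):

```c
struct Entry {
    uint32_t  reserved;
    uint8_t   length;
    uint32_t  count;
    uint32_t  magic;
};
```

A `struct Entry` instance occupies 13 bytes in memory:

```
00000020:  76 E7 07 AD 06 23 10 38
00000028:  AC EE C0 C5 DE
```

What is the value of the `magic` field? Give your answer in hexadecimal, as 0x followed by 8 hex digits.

`magic` follows `reserved` (4 B), `length` (1 B), `count` (4 B), so it starts at offset 4 + 1 + 4 = 9 and occupies 4 bytes.
Bytes at offsets 9..12: EE C0 C5 DE.
Little-endian stores the least-significant byte at the lowest address.
Reassemble most-significant byte first: DE C5 C0 EE → 0xDEC5C0EE.

0xDEC5C0EE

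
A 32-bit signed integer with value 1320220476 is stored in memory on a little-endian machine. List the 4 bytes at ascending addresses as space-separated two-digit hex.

3C F7 B0 4E

1320220476 in hexadecimal, padded to 32 bits, is 0x4EB0F73C.
Split into bytes (most-significant first): 4E B0 F7 3C.
Little-endian stores the least-significant byte at the lowest address.
So at ascending addresses the bytes are 3C F7 B0 4E.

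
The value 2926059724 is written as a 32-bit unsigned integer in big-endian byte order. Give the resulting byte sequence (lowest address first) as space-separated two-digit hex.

2926059724 in hexadecimal, padded to 32 bits, is 0xAE6820CC.
Split into bytes (most-significant first): AE 68 20 CC.
In big-endian order the high byte comes first in memory.
So the memory order matches the most-significant-first order: AE 68 20 CC.

AE 68 20 CC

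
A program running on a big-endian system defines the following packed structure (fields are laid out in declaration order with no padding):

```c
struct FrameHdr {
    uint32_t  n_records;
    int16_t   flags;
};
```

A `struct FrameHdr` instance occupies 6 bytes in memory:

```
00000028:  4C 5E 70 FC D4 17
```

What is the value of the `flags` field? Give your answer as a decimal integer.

-11241

`flags` follows `n_records` (4 bytes), so it starts at byte offset 4 and occupies 2 bytes.
Bytes at offsets 4..5: D4 17.
Big-endian: lowest address holds the most-significant byte.
The bytes are already most-significant first: 0xD417.
Top bit is set, so as a signed 16-bit value this is 0xD417 − 2^16 = -11241.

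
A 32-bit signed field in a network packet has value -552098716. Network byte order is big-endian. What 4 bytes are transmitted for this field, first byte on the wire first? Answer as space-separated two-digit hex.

DF 17 A4 64

Two's complement of -552098716 in 32 bits: 552098716 = 0x20E85B9C; invert → 0xDF17A463; add 1 → 0xDF17A464.
Split into bytes (most-significant first): DF 17 A4 64.
Big-endian: lowest address holds the most-significant byte.
So the memory order matches the most-significant-first order: DF 17 A4 64.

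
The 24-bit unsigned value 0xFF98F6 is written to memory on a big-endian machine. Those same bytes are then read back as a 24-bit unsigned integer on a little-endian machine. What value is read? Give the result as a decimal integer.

16161023

Stored big-endian, the bytes at ascending addresses are FF 98 F6.
Read back as little-endian, the first byte is least significant, giving 0xF698FF.
0xF698FF = 16161023.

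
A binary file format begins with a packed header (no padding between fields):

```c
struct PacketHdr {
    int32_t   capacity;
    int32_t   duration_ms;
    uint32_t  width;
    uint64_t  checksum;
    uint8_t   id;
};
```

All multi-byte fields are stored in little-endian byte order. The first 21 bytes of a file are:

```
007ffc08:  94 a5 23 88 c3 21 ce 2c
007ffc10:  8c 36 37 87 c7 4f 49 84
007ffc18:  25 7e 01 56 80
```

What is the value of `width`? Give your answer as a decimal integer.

2268542604

`width` follows `capacity` (4 B), `duration_ms` (4 B), so it starts at offset 4 + 4 = 8 and occupies 4 bytes.
Bytes at offsets 8..11: 8C 36 37 87.
Little-endian stores the least-significant byte at the lowest address.
Reassemble most-significant byte first: 87 37 36 8C → 0x8737368C.
0x8737368C = 2268542604.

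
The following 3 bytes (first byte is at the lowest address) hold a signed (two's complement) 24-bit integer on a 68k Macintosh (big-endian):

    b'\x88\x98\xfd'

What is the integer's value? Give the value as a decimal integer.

-7825155

Big-endian: lowest address holds the most-significant byte.
The bytes are already most-significant first: 0x8898FD.
Top bit is set, so as a signed 24-bit value this is 0x8898FD − 2^24 = -7825155.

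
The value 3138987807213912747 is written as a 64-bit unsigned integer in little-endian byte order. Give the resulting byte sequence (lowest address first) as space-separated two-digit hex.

3138987807213912747 in hexadecimal, padded to 64 bits, is 0x2B8FECC7934482AB.
Split into bytes (most-significant first): 2B 8F EC C7 93 44 82 AB.
In little-endian order the low byte comes first in memory.
So at ascending addresses the bytes are AB 82 44 93 C7 EC 8F 2B.

AB 82 44 93 C7 EC 8F 2B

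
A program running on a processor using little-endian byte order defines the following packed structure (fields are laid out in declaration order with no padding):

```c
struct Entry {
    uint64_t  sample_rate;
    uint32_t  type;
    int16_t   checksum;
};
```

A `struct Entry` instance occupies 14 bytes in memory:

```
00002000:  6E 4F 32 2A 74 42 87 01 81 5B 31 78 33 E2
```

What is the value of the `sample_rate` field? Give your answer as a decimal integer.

`sample_rate` is the first field, at byte offset 0, occupying 8 bytes.
Bytes at offsets 0..7: 6E 4F 32 2A 74 42 87 01.
Little-endian: lowest address holds the least-significant byte.
Reassemble most-significant byte first: 01 87 42 74 2A 32 4F 6E → 0x018742742A324F6E.
0x018742742A324F6E = 110129782585446254.

110129782585446254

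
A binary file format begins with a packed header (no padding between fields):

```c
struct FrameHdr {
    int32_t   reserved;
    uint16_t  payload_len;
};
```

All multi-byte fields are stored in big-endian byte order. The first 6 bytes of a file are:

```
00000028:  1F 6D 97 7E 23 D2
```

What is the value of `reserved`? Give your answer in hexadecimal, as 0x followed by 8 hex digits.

0x1F6D977E

`reserved` is the first field, at byte offset 0, occupying 4 bytes.
Bytes at offsets 0..3: 1F 6D 97 7E.
In big-endian order the high byte comes first in memory.
The bytes are already most-significant first: 0x1F6D977E.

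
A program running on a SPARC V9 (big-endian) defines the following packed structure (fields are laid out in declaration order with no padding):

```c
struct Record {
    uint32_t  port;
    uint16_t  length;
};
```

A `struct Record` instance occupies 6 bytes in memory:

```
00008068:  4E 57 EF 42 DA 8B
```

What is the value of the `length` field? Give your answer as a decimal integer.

`length` follows `port` (4 bytes), so it starts at byte offset 4 and occupies 2 bytes.
Bytes at offsets 4..5: DA 8B.
In big-endian order the high byte comes first in memory.
The bytes are already most-significant first: 0xDA8B.
0xDA8B = 55947.

55947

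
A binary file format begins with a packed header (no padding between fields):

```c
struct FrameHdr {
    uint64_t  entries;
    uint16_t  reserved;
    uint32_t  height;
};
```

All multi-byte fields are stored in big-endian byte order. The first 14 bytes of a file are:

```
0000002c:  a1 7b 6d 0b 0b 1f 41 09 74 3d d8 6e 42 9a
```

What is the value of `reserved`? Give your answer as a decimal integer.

`reserved` follows `entries` (8 bytes), so it starts at byte offset 8 and occupies 2 bytes.
Bytes at offsets 8..9: 74 3D.
In big-endian order the high byte comes first in memory.
The bytes are already most-significant first: 0x743D.
0x743D = 29757.

29757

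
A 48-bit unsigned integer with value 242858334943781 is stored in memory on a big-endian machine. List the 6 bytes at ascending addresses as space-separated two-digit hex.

242858334943781 in hexadecimal, padded to 48 bits, is 0xDCE0DCC8FA25.
Split into bytes (most-significant first): DC E0 DC C8 FA 25.
In big-endian order the high byte comes first in memory.
So the memory order matches the most-significant-first order: DC E0 DC C8 FA 25.

DC E0 DC C8 FA 25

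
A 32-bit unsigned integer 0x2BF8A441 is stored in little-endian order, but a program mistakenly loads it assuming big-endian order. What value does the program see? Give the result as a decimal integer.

Stored little-endian, the bytes at ascending addresses are 41 A4 F8 2B.
Read back as big-endian, the last byte is least significant, giving 0x41A4F82B.
0x41A4F82B = 1101330475.

1101330475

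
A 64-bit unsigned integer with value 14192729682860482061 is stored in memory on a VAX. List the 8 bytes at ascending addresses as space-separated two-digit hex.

0D 9E 0A 44 73 B4 F6 C4

14192729682860482061 in hexadecimal, padded to 64 bits, is 0xC4F6B473440A9E0D.
Split into bytes (most-significant first): C4 F6 B4 73 44 0A 9E 0D.
Little-endian: lowest address holds the least-significant byte.
So at ascending addresses the bytes are 0D 9E 0A 44 73 B4 F6 C4.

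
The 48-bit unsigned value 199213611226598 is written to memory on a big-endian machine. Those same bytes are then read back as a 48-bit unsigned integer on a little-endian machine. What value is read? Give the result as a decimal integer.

199213611226598 in 48-bit hexadecimal is 0xB52F088815E6.
Stored big-endian, the bytes at ascending addresses are B5 2F 08 88 15 E6.
Read back as little-endian, the first byte is least significant, giving 0xE61588082FB5.
0xE61588082FB5 = 252980150939573.

252980150939573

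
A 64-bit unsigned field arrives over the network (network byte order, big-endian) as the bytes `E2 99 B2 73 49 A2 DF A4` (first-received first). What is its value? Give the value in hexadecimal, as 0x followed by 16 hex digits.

Big-endian: lowest address holds the most-significant byte.
The bytes are already most-significant first: 0xE299B27349A2DFA4.

0xE299B27349A2DFA4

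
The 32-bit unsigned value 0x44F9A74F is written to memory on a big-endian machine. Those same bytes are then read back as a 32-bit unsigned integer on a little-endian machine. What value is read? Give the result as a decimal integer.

Stored big-endian, the bytes at ascending addresses are 44 F9 A7 4F.
Read back as little-endian, the first byte is least significant, giving 0x4FA7F944.
0x4FA7F944 = 1336408388.

1336408388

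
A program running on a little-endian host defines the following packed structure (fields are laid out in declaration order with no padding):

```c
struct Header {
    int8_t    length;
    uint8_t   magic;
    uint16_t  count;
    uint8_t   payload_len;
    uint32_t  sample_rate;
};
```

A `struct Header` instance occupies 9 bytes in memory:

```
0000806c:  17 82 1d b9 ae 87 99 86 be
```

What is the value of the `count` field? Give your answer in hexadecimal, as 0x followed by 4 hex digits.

`count` follows `length` (1 B), `magic` (1 B), so it starts at offset 1 + 1 = 2 and occupies 2 bytes.
Bytes at offsets 2..3: 1D B9.
Little-endian stores the least-significant byte at the lowest address.
Reassemble most-significant byte first: B9 1D → 0xB91D.

0xB91D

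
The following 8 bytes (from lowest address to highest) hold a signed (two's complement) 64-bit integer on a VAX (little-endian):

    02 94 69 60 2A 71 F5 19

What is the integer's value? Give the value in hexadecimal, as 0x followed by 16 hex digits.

0x19F5712A60699402

Little-endian stores the least-significant byte at the lowest address.
Reassemble most-significant byte first: 19 F5 71 2A 60 69 94 02 → 0x19F5712A60699402.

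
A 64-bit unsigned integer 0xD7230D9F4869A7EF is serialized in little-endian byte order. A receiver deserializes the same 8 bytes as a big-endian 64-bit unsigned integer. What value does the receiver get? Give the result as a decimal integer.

17268887056802456535

Stored little-endian, the bytes at ascending addresses are EF A7 69 48 9F 0D 23 D7.
Read back as big-endian, the last byte is least significant, giving 0xEFA769489F0D23D7.
0xEFA769489F0D23D7 = 17268887056802456535.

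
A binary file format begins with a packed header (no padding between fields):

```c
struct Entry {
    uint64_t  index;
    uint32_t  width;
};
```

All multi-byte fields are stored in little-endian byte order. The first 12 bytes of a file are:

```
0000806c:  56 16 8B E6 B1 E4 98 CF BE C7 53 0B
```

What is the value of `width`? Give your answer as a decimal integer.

`width` follows `index` (8 bytes), so it starts at byte offset 8 and occupies 4 bytes.
Bytes at offsets 8..11: BE C7 53 0B.
Little-endian: lowest address holds the least-significant byte.
Reassemble most-significant byte first: 0B 53 C7 BE → 0x0B53C7BE.
0x0B53C7BE = 190039998.

190039998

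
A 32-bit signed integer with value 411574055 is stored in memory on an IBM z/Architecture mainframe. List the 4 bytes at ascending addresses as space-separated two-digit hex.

18 88 1F 27

411574055 in hexadecimal, padded to 32 bits, is 0x18881F27.
Split into bytes (most-significant first): 18 88 1F 27.
Big-endian stores the most-significant byte at the lowest address.
So the memory order matches the most-significant-first order: 18 88 1F 27.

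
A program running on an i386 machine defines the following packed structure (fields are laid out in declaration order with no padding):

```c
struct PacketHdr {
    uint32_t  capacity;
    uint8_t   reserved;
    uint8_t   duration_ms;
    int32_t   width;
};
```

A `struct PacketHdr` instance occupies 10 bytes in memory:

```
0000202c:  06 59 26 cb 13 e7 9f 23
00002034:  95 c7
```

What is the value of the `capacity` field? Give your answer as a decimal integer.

`capacity` is the first field, at byte offset 0, occupying 4 bytes.
Bytes at offsets 0..3: 06 59 26 CB.
Little-endian stores the least-significant byte at the lowest address.
Reassemble most-significant byte first: CB 26 59 06 → 0xCB265906.
0xCB265906 = 3408288006.

3408288006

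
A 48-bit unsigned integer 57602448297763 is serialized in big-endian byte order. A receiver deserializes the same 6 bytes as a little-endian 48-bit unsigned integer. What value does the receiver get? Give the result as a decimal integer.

57602448297763 in 48-bit hexadecimal is 0x34639D780F23.
Stored big-endian, the bytes at ascending addresses are 34 63 9D 78 0F 23.
Read back as little-endian, the first byte is least significant, giving 0x230F789D6334.
0x230F789D6334 = 38549355062068.

38549355062068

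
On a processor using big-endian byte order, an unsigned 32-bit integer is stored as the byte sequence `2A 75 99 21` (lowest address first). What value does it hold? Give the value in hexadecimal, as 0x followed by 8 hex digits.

Big-endian stores the most-significant byte at the lowest address.
The bytes are already most-significant first: 0x2A759921.

0x2A759921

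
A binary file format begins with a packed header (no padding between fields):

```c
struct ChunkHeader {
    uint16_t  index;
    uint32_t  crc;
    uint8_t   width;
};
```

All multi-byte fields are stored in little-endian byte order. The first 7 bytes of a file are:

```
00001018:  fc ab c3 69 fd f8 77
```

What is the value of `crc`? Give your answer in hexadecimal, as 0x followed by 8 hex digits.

0xF8FD69C3

`crc` follows `index` (2 bytes), so it starts at byte offset 2 and occupies 4 bytes.
Bytes at offsets 2..5: C3 69 FD F8.
Little-endian stores the least-significant byte at the lowest address.
Reassemble most-significant byte first: F8 FD 69 C3 → 0xF8FD69C3.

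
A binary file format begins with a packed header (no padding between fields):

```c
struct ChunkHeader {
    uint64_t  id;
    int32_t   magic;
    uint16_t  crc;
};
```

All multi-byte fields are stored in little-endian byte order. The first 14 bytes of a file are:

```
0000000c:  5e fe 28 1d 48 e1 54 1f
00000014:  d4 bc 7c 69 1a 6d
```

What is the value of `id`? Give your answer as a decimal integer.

2257677013062581854

`id` is the first field, at byte offset 0, occupying 8 bytes.
Bytes at offsets 0..7: 5E FE 28 1D 48 E1 54 1F.
In little-endian order the low byte comes first in memory.
Reassemble most-significant byte first: 1F 54 E1 48 1D 28 FE 5E → 0x1F54E1481D28FE5E.
0x1F54E1481D28FE5E = 2257677013062581854.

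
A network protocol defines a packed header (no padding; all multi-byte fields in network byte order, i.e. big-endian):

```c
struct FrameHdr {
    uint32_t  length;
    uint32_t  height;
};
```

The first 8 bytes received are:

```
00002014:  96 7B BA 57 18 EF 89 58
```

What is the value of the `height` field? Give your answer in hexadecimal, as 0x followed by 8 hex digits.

0x18EF8958

`height` follows `length` (4 bytes), so it starts at byte offset 4 and occupies 4 bytes.
Bytes at offsets 4..7: 18 EF 89 58.
Big-endian stores the most-significant byte at the lowest address.
The bytes are already most-significant first: 0x18EF8958.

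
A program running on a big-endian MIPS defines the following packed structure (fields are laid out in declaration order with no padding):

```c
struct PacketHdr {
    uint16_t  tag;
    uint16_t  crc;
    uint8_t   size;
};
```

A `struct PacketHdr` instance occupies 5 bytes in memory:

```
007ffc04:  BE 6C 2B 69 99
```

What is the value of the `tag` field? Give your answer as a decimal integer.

`tag` is the first field, at byte offset 0, occupying 2 bytes.
Bytes at offsets 0..1: BE 6C.
In big-endian order the high byte comes first in memory.
The bytes are already most-significant first: 0xBE6C.
0xBE6C = 48748.

48748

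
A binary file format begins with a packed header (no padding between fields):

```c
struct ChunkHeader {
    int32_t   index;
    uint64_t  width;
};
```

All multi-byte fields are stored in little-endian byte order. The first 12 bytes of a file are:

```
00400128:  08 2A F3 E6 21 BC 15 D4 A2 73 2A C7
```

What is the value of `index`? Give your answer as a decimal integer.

`index` is the first field, at byte offset 0, occupying 4 bytes.
Bytes at offsets 0..3: 08 2A F3 E6.
Little-endian: lowest address holds the least-significant byte.
Reassemble most-significant byte first: E6 F3 2A 08 → 0xE6F32A08.
Top bit is set, so as a signed 32-bit value this is 0xE6F32A08 − 2^32 = -420271608.

-420271608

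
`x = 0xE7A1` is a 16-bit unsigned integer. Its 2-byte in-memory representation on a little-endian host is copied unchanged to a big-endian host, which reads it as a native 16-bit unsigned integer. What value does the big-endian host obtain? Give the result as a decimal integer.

Stored little-endian, the bytes at ascending addresses are A1 E7.
Read back as big-endian, the last byte is least significant, giving 0xA1E7.
0xA1E7 = 41447.

41447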